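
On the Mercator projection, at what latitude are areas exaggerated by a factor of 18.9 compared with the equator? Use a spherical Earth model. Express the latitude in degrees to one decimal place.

Mercator areal scale is sec²φ.
sec²φ = 18.9  ⇒  cos²φ = 0.05291  ⇒  cos φ = 0.2300.
φ = arccos(0.2300) ≈ 76.7°.

76.7°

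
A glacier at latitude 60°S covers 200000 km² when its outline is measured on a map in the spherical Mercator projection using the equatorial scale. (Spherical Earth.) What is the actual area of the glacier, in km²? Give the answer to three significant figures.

50000 km²

For Mercator, h = k = sec φ (a conformal cylindrical projection has a single point scale, 1/cos φ).
Areal scale = k² = sec²φ = 1/cos²(60°) = 1/0.5000² = 4.000.
True area = apparent / (areal scale) = 200000 / 4.000 ≈ 50000 km².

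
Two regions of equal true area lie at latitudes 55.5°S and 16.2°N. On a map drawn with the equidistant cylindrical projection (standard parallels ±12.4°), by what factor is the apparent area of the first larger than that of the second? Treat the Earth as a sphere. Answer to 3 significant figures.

In the equirectangular projection with standard parallel φ₀ = 12.4° (x = Rλ cos φ₀, y = Rφ), meridians are true-scale (h = 1) and the parallel scale is k = cos φ₀ / cos φ.
Areal scale at 55.5°: h·k = 1.000 × 1.724 = 1.724.
Areal scale at 16.2°: h·k = 1.000 × 1.017 = 1.017.
Ratio = 1.724/1.017 ≈ 1.70.

1.70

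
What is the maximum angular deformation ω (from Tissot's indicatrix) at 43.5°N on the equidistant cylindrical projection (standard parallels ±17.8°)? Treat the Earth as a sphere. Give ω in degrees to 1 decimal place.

15.5°

In the equirectangular projection with standard parallel φ₀ = 17.8° (x = Rλ cos φ₀, y = Rφ), meridians are true-scale (h = 1) and the parallel scale is k = cos φ₀ / cos φ.
At 43.5°: h = 1.000, k = 1.313; principal scales a = 1.313, b = 1.000.
sin(ω/2) = (a − b)/(a + b) = 0.3126/2.313 = 0.1352, so ω = 2 arcsin(0.1352) ≈ 15.5°.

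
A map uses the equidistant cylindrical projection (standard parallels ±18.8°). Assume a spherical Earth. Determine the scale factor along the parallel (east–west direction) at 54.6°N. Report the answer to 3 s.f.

With standard parallel φ₀ = 18.8°, the equirectangular projection gives x = Rλ cos φ₀, y = Rφ, so h = 1 and k = cos 18.8° / cos φ.
k = cos 18.8° / cos 54.6° = 0.9466/0.5793 = 1.634.

1.63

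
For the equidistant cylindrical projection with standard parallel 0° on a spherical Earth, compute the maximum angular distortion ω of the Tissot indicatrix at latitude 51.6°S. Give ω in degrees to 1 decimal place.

27.0°

Plate carrée maps x = Rλ, y = Rφ. The meridian scale is h = 1 and the parallel scale is k = 1/cos φ = sec φ.
At 51.6°: h = 1.000, k = 1.610; principal scales a = 1.610, b = 1.000.
sin(ω/2) = (a − b)/(a + b) = 0.6099/2.610 = 0.2337, so ω = 2 arcsin(0.2337) ≈ 27.0°.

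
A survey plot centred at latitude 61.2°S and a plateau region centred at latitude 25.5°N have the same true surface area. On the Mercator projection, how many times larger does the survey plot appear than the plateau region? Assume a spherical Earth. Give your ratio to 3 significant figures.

Mercator areal scale is sec²φ.
At 61.2°: sec²(61.2°) = 1/0.4818² = 4.309.
At 25.5°: sec²(25.5°) = 1/0.9026² = 1.228.
Ratio = 4.309/1.228 = cos²(25.5°)/cos²(61.2°) ≈ 3.51.

3.51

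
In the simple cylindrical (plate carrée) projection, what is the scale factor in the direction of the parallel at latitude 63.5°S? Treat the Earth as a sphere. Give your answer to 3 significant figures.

2.24

In the plate carrée (x = Rλ, y = Rφ), meridians are true-scale (h = 1) and parallels are stretched by k = sec φ.
k = 1/cos 63.5° = 1/0.4462 = 2.241.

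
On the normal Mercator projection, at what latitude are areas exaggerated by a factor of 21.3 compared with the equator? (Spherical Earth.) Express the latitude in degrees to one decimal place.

77.5°

Mercator areal scale is sec²φ.
sec²φ = 21.3  ⇒  cos²φ = 0.04695  ⇒  cos φ = 0.2167.
φ = arccos(0.2167) ≈ 77.5°.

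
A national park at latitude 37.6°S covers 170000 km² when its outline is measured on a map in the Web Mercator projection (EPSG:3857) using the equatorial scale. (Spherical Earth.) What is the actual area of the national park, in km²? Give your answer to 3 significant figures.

Mercator is conformal, so the point scale is isotropic: h = k = sec φ = 1/cos φ.
Areal scale = k² = sec²φ = 1/cos²(37.6°) = 1/0.7923² = 1.593.
True area = apparent / (areal scale) = 170000 / 1.593 ≈ 107000 km².

107000 km²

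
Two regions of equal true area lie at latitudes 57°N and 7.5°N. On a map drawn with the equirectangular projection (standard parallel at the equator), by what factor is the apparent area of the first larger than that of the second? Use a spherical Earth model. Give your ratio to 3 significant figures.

Plate carrée maps x = Rλ, y = Rφ. The meridian scale is h = 1 and the parallel scale is k = 1/cos φ = sec φ.
Areal scale at 57°: h·k = 1.000 × 1.836 = 1.836.
Areal scale at 7.5°: h·k = 1.000 × 1.009 = 1.009.
Ratio = 1.836/1.009 ≈ 1.82.

1.82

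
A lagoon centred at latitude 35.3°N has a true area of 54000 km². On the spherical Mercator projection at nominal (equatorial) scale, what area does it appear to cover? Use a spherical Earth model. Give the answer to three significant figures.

81100 km²

Mercator is conformal, so the point scale is isotropic: h = k = sec φ = 1/cos φ.
Areal scale = k² = sec²φ = 1/cos²(35.3°) = 1/0.8161² = 1.501.
Apparent area = 54000 × 1.501 ≈ 81100 km².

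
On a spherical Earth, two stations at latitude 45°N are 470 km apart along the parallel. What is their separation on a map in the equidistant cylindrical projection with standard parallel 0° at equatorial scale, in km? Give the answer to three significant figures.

665 km

For the equirectangular projection with φ₀ = 0 (plate carrée), h = 1 along meridians and k = sec φ along parallels.
Along the parallel, k = sec 45° = 1/0.7071 = 1.414.
Map distance = 470 × 1.414 ≈ 665 km.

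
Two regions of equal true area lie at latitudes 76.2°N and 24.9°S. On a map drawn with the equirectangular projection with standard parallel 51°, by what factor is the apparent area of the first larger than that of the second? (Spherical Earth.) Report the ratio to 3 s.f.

3.80

With standard parallel φ₀ = 51°, the equirectangular projection gives x = Rλ cos φ₀, y = Rφ, so h = 1 and k = cos 51° / cos φ.
Areal scale at 76.2°: h·k = 1.000 × 2.638 = 2.638.
Areal scale at 24.9°: h·k = 1.000 × 0.6938 = 0.6938.
Ratio = 2.638/0.6938 ≈ 3.80.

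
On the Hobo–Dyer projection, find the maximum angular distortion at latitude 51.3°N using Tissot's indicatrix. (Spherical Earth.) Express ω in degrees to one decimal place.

27.0°

Hobo–Dyer is a cylindrical equal-area projection with standard parallels at ±37.5°. A cylindrical equal-area projection with standard parallel φ₀ has meridian scale h = cos φ / cos φ₀ and parallel scale k = cos φ₀ / cos φ (so areas are preserved, h·k = 1).
At 51.3°: h = 0.7881, k = 1.269; principal scales a = 1.269, b = 0.7881.
sin(ω/2) = (a − b)/(a + b) = 0.4808/2.057 = 0.2337, so ω = 2 arcsin(0.2337) ≈ 27.0°.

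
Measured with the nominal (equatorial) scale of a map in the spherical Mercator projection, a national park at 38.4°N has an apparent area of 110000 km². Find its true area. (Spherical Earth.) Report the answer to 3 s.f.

For Mercator, h = k = sec φ (a conformal cylindrical projection has a single point scale, 1/cos φ).
Areal scale = k² = sec²φ = 1/cos²(38.4°) = 1/0.7837² = 1.628.
True area = apparent / (areal scale) = 110000 / 1.628 ≈ 67600 km².

67600 km²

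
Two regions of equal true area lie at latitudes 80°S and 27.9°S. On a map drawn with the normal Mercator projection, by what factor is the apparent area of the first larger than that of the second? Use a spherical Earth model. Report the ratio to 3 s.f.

Mercator is conformal with k = sec φ, so areal scale = k² = sec²φ.
At 80°: sec²(80°) = 1/0.1736² = 33.16.
At 27.9°: sec²(27.9°) = 1/0.8838² = 1.280.
Ratio = 33.16/1.280 = cos²(27.9°)/cos²(80°) ≈ 25.9.

25.9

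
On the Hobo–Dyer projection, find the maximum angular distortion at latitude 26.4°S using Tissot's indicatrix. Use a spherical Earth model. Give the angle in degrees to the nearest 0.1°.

The Hobo–Dyer projection is cylindrical equal-area with φ₀ = 37.5°. A cylindrical equal-area projection with standard parallel φ₀ has meridian scale h = cos φ / cos φ₀ and parallel scale k = cos φ₀ / cos φ (so areas are preserved, h·k = 1).
At 26.4°: h = 1.129, k = 0.8857; principal scales a = 1.129, b = 0.8857.
sin(ω/2) = (a − b)/(a + b) = 0.2433/2.015 = 0.1208, so ω = 2 arcsin(0.1208) ≈ 13.9°.

13.9°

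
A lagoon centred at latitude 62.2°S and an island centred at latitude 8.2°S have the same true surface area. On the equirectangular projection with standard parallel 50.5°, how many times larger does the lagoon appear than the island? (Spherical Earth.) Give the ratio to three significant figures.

With standard parallel φ₀ = 50.5°, the equirectangular projection gives x = Rλ cos φ₀, y = Rφ, so h = 1 and k = cos 50.5° / cos φ.
Areal scale at 62.2°: h·k = 1.000 × 1.364 = 1.364.
Areal scale at 8.2°: h·k = 1.000 × 0.6426 = 0.6426.
Ratio = 1.364/0.6426 ≈ 2.12.

2.12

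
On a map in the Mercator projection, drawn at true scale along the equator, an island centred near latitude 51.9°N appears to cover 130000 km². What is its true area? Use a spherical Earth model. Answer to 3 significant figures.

The Mercator projection is conformal; its linear scale factor is the same in every direction and equals sec φ = 1/cos φ.
Areal scale = k² = sec²φ = 1/cos²(51.9°) = 1/0.6170² = 2.627.
True area = apparent / (areal scale) = 130000 / 2.627 ≈ 49500 km².

49500 km²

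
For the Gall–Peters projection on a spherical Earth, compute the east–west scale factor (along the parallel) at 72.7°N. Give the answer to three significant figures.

The Gall–Peters projection is cylindrical equal-area with φ₀ = 45°. For cylindrical equal-area with standard parallel φ₀, h = cos φ / cos φ₀ and k = cos φ₀ / cos φ, so h·k = 1.
k = cos 45° / cos 72.7° = 0.7071/0.2974 = 2.378.

2.38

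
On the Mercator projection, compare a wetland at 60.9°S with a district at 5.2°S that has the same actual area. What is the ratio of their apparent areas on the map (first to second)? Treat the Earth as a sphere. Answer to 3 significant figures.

Mercator areal scale is sec²φ.
At 60.9°: sec²(60.9°) = 1/0.4863² = 4.228.
At 5.2°: sec²(5.2°) = 1/0.9959² = 1.008.
Ratio = 4.228/1.008 = cos²(5.2°)/cos²(60.9°) ≈ 4.19.

4.19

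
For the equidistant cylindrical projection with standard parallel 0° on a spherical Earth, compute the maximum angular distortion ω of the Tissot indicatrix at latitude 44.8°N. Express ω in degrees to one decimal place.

Plate carrée maps x = Rλ, y = Rφ. The meridian scale is h = 1 and the parallel scale is k = 1/cos φ = sec φ.
At 44.8°: h = 1.000, k = 1.409; principal scales a = 1.409, b = 1.000.
sin(ω/2) = (a − b)/(a + b) = 0.4093/2.409 = 0.1699, so ω = 2 arcsin(0.1699) ≈ 19.6°.

19.6°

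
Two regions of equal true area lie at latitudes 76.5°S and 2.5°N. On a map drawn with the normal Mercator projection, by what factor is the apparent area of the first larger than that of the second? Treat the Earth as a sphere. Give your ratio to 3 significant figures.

Mercator is conformal with k = sec φ, so areal scale = k² = sec²φ.
At 76.5°: sec²(76.5°) = 1/0.2334² = 18.35.
At 2.5°: sec²(2.5°) = 1/0.9990² = 1.002.
Ratio = 18.35/1.002 = cos²(2.5°)/cos²(76.5°) ≈ 18.3.

18.3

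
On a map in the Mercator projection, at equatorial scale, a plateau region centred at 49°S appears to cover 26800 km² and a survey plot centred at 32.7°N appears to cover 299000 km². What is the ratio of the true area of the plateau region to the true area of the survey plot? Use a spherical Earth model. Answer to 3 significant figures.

0.0545

On Mercator the areal scale is sec²φ, so true area = apparent × cos²φ.
True area of plateau region: 26800 × cos²(49°) = 26800 × 0.4304 = 11540 km².
True area of survey plot: 299000 × cos²(32.7°) = 299000 × 0.7081 = 211700 km².
Ratio = 11540 / 211700 ≈ 0.0545.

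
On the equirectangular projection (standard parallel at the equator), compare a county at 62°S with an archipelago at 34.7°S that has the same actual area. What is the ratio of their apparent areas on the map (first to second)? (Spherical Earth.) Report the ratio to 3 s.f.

In the plate carrée (x = Rλ, y = Rφ), meridians are true-scale (h = 1) and parallels are stretched by k = sec φ.
Areal scale at 62°: h·k = 1.000 × 2.130 = 2.130.
Areal scale at 34.7°: h·k = 1.000 × 1.216 = 1.216.
Ratio = 2.130/1.216 ≈ 1.75.

1.75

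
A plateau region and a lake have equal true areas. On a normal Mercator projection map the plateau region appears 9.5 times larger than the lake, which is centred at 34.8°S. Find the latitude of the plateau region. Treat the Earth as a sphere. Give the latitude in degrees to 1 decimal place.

74.5°

For equal true areas on Mercator, apparent areas scale as sec²φ, so the ratio is cos²φ₂ / cos²φ₁.
cos²φ₂ / cos²φ₁ = 9.5  ⇒  cos φ₁ = cos 34.8° / √9.5 = 0.8211/3.082 = 0.2664.
φ₁ = arccos(0.2664) ≈ 74.5°.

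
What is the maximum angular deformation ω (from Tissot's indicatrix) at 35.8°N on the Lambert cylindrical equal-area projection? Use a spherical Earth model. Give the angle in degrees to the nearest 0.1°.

The Lambert cylindrical equal-area projection is the cylindrical equal-area projection with its standard parallel at the equator (φ₀ = 0). A cylindrical equal-area projection with standard parallel φ₀ has meridian scale h = cos φ / cos φ₀ and parallel scale k = cos φ₀ / cos φ (so areas are preserved, h·k = 1).
At 35.8°: h = 0.8111, k = 1.233; principal scales a = 1.233, b = 0.8111.
sin(ω/2) = (a − b)/(a + b) = 0.4219/2.044 = 0.2064, so ω = 2 arcsin(0.2064) ≈ 23.8°.

23.8°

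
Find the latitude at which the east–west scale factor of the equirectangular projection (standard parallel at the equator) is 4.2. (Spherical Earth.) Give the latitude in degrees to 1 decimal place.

76.2°

Plate carrée: h = 1, k = sec φ along parallels.
sec φ = 4.2  ⇒  cos φ = 0.2381  ⇒  φ ≈ 76.2°.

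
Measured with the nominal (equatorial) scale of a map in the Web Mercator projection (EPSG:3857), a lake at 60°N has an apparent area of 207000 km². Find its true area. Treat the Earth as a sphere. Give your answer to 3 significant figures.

Mercator is conformal, so the point scale is isotropic: h = k = sec φ = 1/cos φ.
Areal scale = k² = sec²φ = 1/cos²(60°) = 1/0.5000² = 4.000.
True area = apparent / (areal scale) = 207000 / 4.000 ≈ 51800 km².

51800 km²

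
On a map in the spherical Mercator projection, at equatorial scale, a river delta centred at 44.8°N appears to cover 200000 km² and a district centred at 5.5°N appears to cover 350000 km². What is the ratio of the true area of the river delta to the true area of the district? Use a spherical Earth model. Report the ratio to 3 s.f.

0.290

Mercator's areal exaggeration is sec²φ; hence true area = (apparent area) · cos²φ.
True area of river delta: 200000 × cos²(44.8°) = 200000 × 0.5035 = 100700 km².
True area of district: 350000 × cos²(5.5°) = 350000 × 0.9908 = 346800 km².
Ratio = 100700 / 346800 ≈ 0.290.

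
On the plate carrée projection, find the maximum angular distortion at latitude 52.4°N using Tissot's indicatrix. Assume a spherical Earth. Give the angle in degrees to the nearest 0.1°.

In the plate carrée (x = Rλ, y = Rφ), meridians are true-scale (h = 1) and parallels are stretched by k = sec φ.
At 52.4°: h = 1.000, k = 1.639; principal scales a = 1.639, b = 1.000.
sin(ω/2) = (a − b)/(a + b) = 0.6390/2.639 = 0.2421, so ω = 2 arcsin(0.2421) ≈ 28.0°.

28.0°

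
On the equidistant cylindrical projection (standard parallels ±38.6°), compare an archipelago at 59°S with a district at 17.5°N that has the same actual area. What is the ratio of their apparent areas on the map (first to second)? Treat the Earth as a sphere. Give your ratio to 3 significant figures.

1.85

The equidistant cylindrical projection with φ₀ = 38.6° has h = 1 (meridians true) and k = cos φ₀ / cos φ along parallels.
Areal scale at 59°: h·k = 1.000 × 1.517 = 1.517.
Areal scale at 17.5°: h·k = 1.000 × 0.8194 = 0.8194.
Ratio = 1.517/0.8194 ≈ 1.85.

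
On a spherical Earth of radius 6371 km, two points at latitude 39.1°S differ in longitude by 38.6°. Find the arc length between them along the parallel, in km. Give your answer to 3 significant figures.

3330 km

Arc length along a parallel = R cos φ · Δλ (with Δλ in radians).
= 6371 × cos 39.1° × (38.6° × π/180) = 6371 × 0.7760 × 0.6737 ≈ 3330 km.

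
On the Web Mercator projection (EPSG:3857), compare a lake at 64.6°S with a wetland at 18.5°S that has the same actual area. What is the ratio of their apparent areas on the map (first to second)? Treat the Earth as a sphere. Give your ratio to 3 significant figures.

4.89

Mercator areal scale is sec²φ.
At 64.6°: sec²(64.6°) = 1/0.4289² = 5.435.
At 18.5°: sec²(18.5°) = 1/0.9483² = 1.112.
Ratio = 5.435/1.112 = cos²(18.5°)/cos²(64.6°) ≈ 4.89.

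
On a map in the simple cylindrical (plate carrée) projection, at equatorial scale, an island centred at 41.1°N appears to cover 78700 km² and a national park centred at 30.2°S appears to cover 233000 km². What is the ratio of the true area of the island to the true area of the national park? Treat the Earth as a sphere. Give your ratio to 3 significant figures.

0.295

Plate carrée has h = 1 and k = sec φ, giving areal scale sec φ; true area = (apparent area) · cos φ.
True area of island: 78700 × cos(41.1°) = 78700 × 0.7536 = 59310 km².
True area of national park: 233000 × cos(30.2°) = 233000 × 0.8643 = 201400 km².
Ratio = 59310 / 201400 ≈ 0.295.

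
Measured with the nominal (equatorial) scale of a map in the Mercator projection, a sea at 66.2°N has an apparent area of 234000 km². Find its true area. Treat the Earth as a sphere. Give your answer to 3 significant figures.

38100 km²

The Mercator projection is conformal; its linear scale factor is the same in every direction and equals sec φ = 1/cos φ.
Areal scale = k² = sec²φ = 1/cos²(66.2°) = 1/0.4035² = 6.141.
True area = apparent / (areal scale) = 234000 / 6.141 ≈ 38100 km².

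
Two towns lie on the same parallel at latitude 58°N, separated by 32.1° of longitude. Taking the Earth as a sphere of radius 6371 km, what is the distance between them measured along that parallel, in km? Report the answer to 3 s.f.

Arc length along a parallel = R cos φ · Δλ (with Δλ in radians).
= 6371 × cos 58° × (32.1° × π/180) = 6371 × 0.5299 × 0.5603 ≈ 1890 km.

1890 km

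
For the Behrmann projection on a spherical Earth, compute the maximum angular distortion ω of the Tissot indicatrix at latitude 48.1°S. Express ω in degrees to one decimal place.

Behrmann is a cylindrical equal-area projection with standard parallels at ±30°. A cylindrical equal-area projection with standard parallel φ₀ has meridian scale h = cos φ / cos φ₀ and parallel scale k = cos φ₀ / cos φ (so areas are preserved, h·k = 1).
At 48.1°: h = 0.7711, k = 1.297; principal scales a = 1.297, b = 0.7711.
sin(ω/2) = (a − b)/(a + b) = 0.5256/2.068 = 0.2542, so ω = 2 arcsin(0.2542) ≈ 29.5°.

29.5°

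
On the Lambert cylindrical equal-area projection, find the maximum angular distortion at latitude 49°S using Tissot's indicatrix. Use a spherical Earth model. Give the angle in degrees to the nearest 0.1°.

46.9°

The Lambert cylindrical equal-area projection is the cylindrical equal-area projection with its standard parallel at the equator (φ₀ = 0). For cylindrical equal-area with standard parallel φ₀, h = cos φ / cos φ₀ and k = cos φ₀ / cos φ, so h·k = 1.
At 49°: h = 0.6561, k = 1.524; principal scales a = 1.524, b = 0.6561.
sin(ω/2) = (a − b)/(a + b) = 0.8682/2.180 = 0.3982, so ω = 2 arcsin(0.3982) ≈ 46.9°.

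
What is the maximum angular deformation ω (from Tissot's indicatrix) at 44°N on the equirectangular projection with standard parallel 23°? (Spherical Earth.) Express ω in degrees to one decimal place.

In the equirectangular projection with standard parallel φ₀ = 23° (x = Rλ cos φ₀, y = Rφ), meridians are true-scale (h = 1) and the parallel scale is k = cos φ₀ / cos φ.
At 44°: h = 1.000, k = 1.280; principal scales a = 1.280, b = 1.000.
sin(ω/2) = (a − b)/(a + b) = 0.2797/2.280 = 0.1227, so ω = 2 arcsin(0.1227) ≈ 14.1°.

14.1°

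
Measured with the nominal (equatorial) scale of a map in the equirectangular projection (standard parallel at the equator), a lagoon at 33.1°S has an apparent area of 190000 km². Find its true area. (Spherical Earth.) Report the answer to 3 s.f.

159000 km²

In the plate carrée (x = Rλ, y = Rφ), meridians are true-scale (h = 1) and parallels are stretched by k = sec φ.
Areal scale = h·k = 1 × sec φ; at 33.1°, h = 1.000, k = 1.194, so h·k = 1.194.
True area = apparent / (areal scale) = 190000 / 1.194 ≈ 159000 km².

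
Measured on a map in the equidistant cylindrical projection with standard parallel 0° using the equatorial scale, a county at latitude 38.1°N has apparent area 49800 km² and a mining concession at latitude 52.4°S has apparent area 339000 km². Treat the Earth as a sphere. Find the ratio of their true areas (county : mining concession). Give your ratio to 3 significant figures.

On the plate carrée, areal scale = h·k = 1 × sec φ, so true area = apparent × cos φ.
True area of county: 49800 × cos(38.1°) = 49800 × 0.7869 = 39190 km².
True area of mining concession: 339000 × cos(52.4°) = 339000 × 0.6101 = 206800 km².
Ratio = 39190 / 206800 ≈ 0.189.

0.189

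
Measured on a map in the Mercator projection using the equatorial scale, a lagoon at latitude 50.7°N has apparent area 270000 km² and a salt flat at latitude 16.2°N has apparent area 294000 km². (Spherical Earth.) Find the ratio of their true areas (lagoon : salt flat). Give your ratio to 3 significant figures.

On Mercator the areal scale is sec²φ, so true area = apparent × cos²φ.
True area of lagoon: 270000 × cos²(50.7°) = 270000 × 0.4012 = 108300 km².
True area of salt flat: 294000 × cos²(16.2°) = 294000 × 0.9222 = 271100 km².
Ratio = 108300 / 271100 ≈ 0.400.

0.400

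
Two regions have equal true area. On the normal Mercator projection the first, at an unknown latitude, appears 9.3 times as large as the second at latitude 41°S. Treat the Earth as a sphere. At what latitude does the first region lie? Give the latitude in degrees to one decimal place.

For equal true areas on Mercator, apparent areas scale as sec²φ, so the ratio is cos²φ₂ / cos²φ₁.
cos²φ₂ / cos²φ₁ = 9.3  ⇒  cos φ₁ = cos 41° / √9.3 = 0.7547/3.050 = 0.2475.
φ₁ = arccos(0.2475) ≈ 75.7°.

75.7°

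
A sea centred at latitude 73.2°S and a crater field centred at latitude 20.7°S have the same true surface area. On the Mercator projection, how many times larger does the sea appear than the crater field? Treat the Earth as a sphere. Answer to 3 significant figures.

10.5

Mercator is conformal with k = sec φ, so areal scale = k² = sec²φ.
At 73.2°: sec²(73.2°) = 1/0.2890² = 11.97.
At 20.7°: sec²(20.7°) = 1/0.9354² = 1.143.
Ratio = 11.97/1.143 = cos²(20.7°)/cos²(73.2°) ≈ 10.5.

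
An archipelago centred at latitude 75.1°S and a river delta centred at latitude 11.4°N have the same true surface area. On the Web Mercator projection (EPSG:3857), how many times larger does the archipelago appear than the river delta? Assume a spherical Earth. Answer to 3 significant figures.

Mercator is conformal with k = sec φ, so areal scale = k² = sec²φ.
At 75.1°: sec²(75.1°) = 1/0.2571² = 15.12.
At 11.4°: sec²(11.4°) = 1/0.9803² = 1.041.
Ratio = 15.12/1.041 = cos²(11.4°)/cos²(75.1°) ≈ 14.5.

14.5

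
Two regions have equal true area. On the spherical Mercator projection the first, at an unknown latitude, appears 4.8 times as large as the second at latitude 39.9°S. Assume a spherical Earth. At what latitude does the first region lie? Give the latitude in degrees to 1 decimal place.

69.5°

For equal true areas on Mercator, apparent areas scale as sec²φ, so the ratio is cos²φ₂ / cos²φ₁.
cos²φ₂ / cos²φ₁ = 4.8  ⇒  cos φ₁ = cos 39.9° / √4.8 = 0.7672/2.191 = 0.3502.
φ₁ = arccos(0.3502) ≈ 69.5°.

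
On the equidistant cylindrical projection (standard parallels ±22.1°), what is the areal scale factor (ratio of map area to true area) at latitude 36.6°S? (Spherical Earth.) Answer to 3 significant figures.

With standard parallel φ₀ = 22.1°, the equirectangular projection gives x = Rλ cos φ₀, y = Rφ, so h = 1 and k = cos 22.1° / cos φ.
Areal scale = h·k = 1 × cos φ₀ / cos φ; at 36.6°, h = 1.000, k = 1.154, so h·k = 1.154.

1.15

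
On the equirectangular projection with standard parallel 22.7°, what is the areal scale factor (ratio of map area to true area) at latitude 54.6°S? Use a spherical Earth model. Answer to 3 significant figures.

1.59

With standard parallel φ₀ = 22.7°, the equirectangular projection gives x = Rλ cos φ₀, y = Rφ, so h = 1 and k = cos 22.7° / cos φ.
Areal scale = h·k = 1 × cos φ₀ / cos φ; at 54.6°, h = 1.000, k = 1.593, so h·k = 1.593.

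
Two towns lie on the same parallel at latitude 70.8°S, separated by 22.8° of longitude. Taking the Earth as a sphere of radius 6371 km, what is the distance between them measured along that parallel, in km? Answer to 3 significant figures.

Arc length along a parallel = R cos φ · Δλ (with Δλ in radians).
= 6371 × cos 70.8° × (22.8° × π/180) = 6371 × 0.3289 × 0.3979 ≈ 834 km.

834 km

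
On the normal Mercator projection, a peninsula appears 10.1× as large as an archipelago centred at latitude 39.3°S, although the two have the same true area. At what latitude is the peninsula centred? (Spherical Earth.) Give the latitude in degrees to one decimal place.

75.9°

Mercator areal scale is sec²φ, so apparent-area ratio = sec²φ₁ / sec²φ₂ = cos²φ₂ / cos²φ₁.
cos²φ₂ / cos²φ₁ = 10.1  ⇒  cos φ₁ = cos 39.3° / √10.1 = 0.7738/3.178 = 0.2435.
φ₁ = arccos(0.2435) ≈ 75.9°.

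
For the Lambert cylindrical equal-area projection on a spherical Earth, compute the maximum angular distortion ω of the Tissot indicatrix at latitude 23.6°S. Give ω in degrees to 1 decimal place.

The Lambert cylindrical equal-area projection is the cylindrical equal-area projection with its standard parallel at the equator (φ₀ = 0). Cylindrical equal-area (φ₀ = 0°): h = cos φ / cos 0° along meridians, k = cos 0° / cos φ along parallels; h·k = 1.
At 23.6°: h = 0.9164, k = 1.091; principal scales a = 1.091, b = 0.9164.
sin(ω/2) = (a − b)/(a + b) = 0.1749/2.008 = 0.08712, so ω = 2 arcsin(0.08712) ≈ 10.0°.

10.0°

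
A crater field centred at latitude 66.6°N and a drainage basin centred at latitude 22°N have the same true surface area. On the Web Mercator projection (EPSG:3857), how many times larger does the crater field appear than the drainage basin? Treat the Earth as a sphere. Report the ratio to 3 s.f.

Mercator is conformal with k = sec φ, so areal scale = k² = sec²φ.
At 66.6°: sec²(66.6°) = 1/0.3971² = 6.340.
At 22°: sec²(22°) = 1/0.9272² = 1.163.
Ratio = 6.340/1.163 = cos²(22°)/cos²(66.6°) ≈ 5.45.

5.45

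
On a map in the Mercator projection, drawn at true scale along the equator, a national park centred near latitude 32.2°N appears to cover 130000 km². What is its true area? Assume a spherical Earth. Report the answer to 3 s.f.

The Mercator projection is conformal; its linear scale factor is the same in every direction and equals sec φ = 1/cos φ.
Areal scale = k² = sec²φ = 1/cos²(32.2°) = 1/0.8462² = 1.397.
True area = apparent / (areal scale) = 130000 / 1.397 ≈ 93100 km².

93100 km²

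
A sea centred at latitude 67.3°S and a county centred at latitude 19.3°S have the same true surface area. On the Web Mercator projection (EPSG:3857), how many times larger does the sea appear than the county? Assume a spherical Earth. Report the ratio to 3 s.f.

5.98

Mercator is conformal with k = sec φ, so areal scale = k² = sec²φ.
At 67.3°: sec²(67.3°) = 1/0.3859² = 6.715.
At 19.3°: sec²(19.3°) = 1/0.9438² = 1.123.
Ratio = 6.715/1.123 = cos²(19.3°)/cos²(67.3°) ≈ 5.98.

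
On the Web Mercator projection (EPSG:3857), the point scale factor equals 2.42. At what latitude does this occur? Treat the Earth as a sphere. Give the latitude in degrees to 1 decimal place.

65.6°

Mercator scale is k = sec φ = 1/cos φ.
1/cos φ = 2.42  ⇒  cos φ = 0.4132  ⇒  φ = arccos(0.4132) ≈ 65.6°.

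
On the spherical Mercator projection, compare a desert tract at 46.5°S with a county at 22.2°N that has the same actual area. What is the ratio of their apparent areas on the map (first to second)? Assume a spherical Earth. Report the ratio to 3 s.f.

On Mercator, area is exaggerated by sec²φ = 1/cos²φ.
At 46.5°: sec²(46.5°) = 1/0.6884² = 2.110.
At 22.2°: sec²(22.2°) = 1/0.9259² = 1.167.
Ratio = 2.110/1.167 = cos²(22.2°)/cos²(46.5°) ≈ 1.81.

1.81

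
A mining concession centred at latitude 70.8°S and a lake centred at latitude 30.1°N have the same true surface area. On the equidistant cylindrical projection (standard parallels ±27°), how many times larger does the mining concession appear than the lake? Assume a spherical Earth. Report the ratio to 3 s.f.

With standard parallel φ₀ = 27°, the equirectangular projection gives x = Rλ cos φ₀, y = Rφ, so h = 1 and k = cos 27° / cos φ.
Areal scale at 70.8°: h·k = 1.000 × 2.709 = 2.709.
Areal scale at 30.1°: h·k = 1.000 × 1.030 = 1.030.
Ratio = 2.709/1.030 ≈ 2.63.

2.63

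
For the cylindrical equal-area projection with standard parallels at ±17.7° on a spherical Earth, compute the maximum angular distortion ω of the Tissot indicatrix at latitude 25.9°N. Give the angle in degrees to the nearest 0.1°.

6.6°

For cylindrical equal-area with standard parallel φ₀, h = cos φ / cos φ₀ and k = cos φ₀ / cos φ, so h·k = 1.
At 25.9°: h = 0.9443, k = 1.059; principal scales a = 1.059, b = 0.9443.
sin(ω/2) = (a − b)/(a + b) = 0.1148/2.003 = 0.05729, so ω = 2 arcsin(0.05729) ≈ 6.6°.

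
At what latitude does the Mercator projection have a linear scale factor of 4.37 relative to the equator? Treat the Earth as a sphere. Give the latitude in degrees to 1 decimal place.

Mercator scale is k = sec φ = 1/cos φ.
1/cos φ = 4.37  ⇒  cos φ = 0.2288  ⇒  φ = arccos(0.2288) ≈ 76.8°.

76.8°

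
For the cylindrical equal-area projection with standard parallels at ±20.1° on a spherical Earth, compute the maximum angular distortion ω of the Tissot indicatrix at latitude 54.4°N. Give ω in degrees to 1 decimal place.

A cylindrical equal-area projection with standard parallel φ₀ has meridian scale h = cos φ / cos φ₀ and parallel scale k = cos φ₀ / cos φ (so areas are preserved, h·k = 1).
At 54.4°: h = 0.6199, k = 1.613; principal scales a = 1.613, b = 0.6199.
sin(ω/2) = (a − b)/(a + b) = 0.9933/2.233 = 0.4448, so ω = 2 arcsin(0.4448) ≈ 52.8°.

52.8°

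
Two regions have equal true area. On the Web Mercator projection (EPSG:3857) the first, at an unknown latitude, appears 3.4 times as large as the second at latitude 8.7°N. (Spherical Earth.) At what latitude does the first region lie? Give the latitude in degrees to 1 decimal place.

57.6°

Mercator areal scale is sec²φ, so apparent-area ratio = sec²φ₁ / sec²φ₂ = cos²φ₂ / cos²φ₁.
cos²φ₂ / cos²φ₁ = 3.4  ⇒  cos φ₁ = cos 8.7° / √3.4 = 0.9885/1.844 = 0.5361.
φ₁ = arccos(0.5361) ≈ 57.6°.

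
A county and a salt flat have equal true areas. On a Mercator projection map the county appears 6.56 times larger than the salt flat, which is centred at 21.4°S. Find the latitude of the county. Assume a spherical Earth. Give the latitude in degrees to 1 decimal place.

On Mercator, (apparent₁)/(apparent₂) = sec²φ₁ / sec²φ₂ when true areas are equal.
cos²φ₂ / cos²φ₁ = 6.56  ⇒  cos φ₁ = cos 21.4° / √6.56 = 0.9311/2.561 = 0.3635.
φ₁ = arccos(0.3635) ≈ 68.7°.

68.7°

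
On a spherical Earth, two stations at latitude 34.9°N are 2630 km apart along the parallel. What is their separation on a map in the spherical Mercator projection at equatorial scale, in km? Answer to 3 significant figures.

3210 km

The Mercator projection is conformal; its linear scale factor is the same in every direction and equals sec φ = 1/cos φ.
Along the parallel, k = sec 34.9° = 1/0.8202 = 1.219.
Map distance = 2630 × 1.219 ≈ 3210 km.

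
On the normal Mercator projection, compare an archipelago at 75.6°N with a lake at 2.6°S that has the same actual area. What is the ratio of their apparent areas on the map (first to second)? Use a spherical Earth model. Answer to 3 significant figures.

16.1

On Mercator, area is exaggerated by sec²φ = 1/cos²φ.
At 75.6°: sec²(75.6°) = 1/0.2487² = 16.17.
At 2.6°: sec²(2.6°) = 1/0.9990² = 1.002.
Ratio = 16.17/1.002 = cos²(2.6°)/cos²(75.6°) ≈ 16.1.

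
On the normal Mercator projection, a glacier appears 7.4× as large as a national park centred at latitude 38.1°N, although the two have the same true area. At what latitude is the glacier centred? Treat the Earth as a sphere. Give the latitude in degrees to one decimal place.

On Mercator, (apparent₁)/(apparent₂) = sec²φ₁ / sec²φ₂ when true areas are equal.
cos²φ₂ / cos²φ₁ = 7.4  ⇒  cos φ₁ = cos 38.1° / √7.4 = 0.7869/2.720 = 0.2893.
φ₁ = arccos(0.2893) ≈ 73.2°.

73.2°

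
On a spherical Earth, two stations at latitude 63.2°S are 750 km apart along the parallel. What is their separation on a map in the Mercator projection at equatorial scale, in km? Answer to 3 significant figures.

1660 km

Mercator is conformal, so the point scale is isotropic: h = k = sec φ = 1/cos φ.
Along the parallel, k = sec 63.2° = 1/0.4509 = 2.218.
Map distance = 750 × 2.218 ≈ 1660 km.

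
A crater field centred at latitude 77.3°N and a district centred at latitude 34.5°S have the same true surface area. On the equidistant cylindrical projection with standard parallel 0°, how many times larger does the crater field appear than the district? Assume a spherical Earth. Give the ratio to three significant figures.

For the equirectangular projection with φ₀ = 0 (plate carrée), h = 1 along meridians and k = sec φ along parallels.
Areal scale at 77.3°: h·k = 1.000 × 4.549 = 4.549.
Areal scale at 34.5°: h·k = 1.000 × 1.213 = 1.213.
Ratio = 4.549/1.213 ≈ 3.75.

3.75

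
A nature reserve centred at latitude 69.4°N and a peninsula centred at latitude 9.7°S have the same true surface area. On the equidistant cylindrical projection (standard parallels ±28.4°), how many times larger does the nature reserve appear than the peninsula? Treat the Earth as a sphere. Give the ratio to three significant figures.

2.80

With standard parallel φ₀ = 28.4°, the equirectangular projection gives x = Rλ cos φ₀, y = Rφ, so h = 1 and k = cos 28.4° / cos φ.
Areal scale at 69.4°: h·k = 1.000 × 2.500 = 2.500.
Areal scale at 9.7°: h·k = 1.000 × 0.8924 = 0.8924.
Ratio = 2.500/0.8924 ≈ 2.80.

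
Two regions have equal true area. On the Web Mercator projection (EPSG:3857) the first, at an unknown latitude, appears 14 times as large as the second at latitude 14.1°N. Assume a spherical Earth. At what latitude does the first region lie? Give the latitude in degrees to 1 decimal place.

For equal true areas on Mercator, apparent areas scale as sec²φ, so the ratio is cos²φ₂ / cos²φ₁.
cos²φ₂ / cos²φ₁ = 14  ⇒  cos φ₁ = cos 14.1° / √14 = 0.9699/3.742 = 0.2592.
φ₁ = arccos(0.2592) ≈ 75.0°.

75.0°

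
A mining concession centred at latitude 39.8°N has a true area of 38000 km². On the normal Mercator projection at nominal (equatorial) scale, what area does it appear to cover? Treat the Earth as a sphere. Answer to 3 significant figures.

The Mercator projection is conformal; its linear scale factor is the same in every direction and equals sec φ = 1/cos φ.
Areal scale = k² = sec²φ = 1/cos²(39.8°) = 1/0.7683² = 1.694.
Apparent area = 38000 × 1.694 ≈ 64400 km².

64400 km²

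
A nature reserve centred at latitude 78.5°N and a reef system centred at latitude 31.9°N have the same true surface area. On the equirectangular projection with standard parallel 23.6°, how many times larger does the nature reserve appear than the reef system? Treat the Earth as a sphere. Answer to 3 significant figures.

In the equirectangular projection with standard parallel φ₀ = 23.6° (x = Rλ cos φ₀, y = Rφ), meridians are true-scale (h = 1) and the parallel scale is k = cos φ₀ / cos φ.
Areal scale at 78.5°: h·k = 1.000 × 4.596 = 4.596.
Areal scale at 31.9°: h·k = 1.000 × 1.079 = 1.079.
Ratio = 4.596/1.079 ≈ 4.26.

4.26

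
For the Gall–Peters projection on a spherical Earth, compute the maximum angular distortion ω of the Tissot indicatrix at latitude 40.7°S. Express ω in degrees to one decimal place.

8.0°

The Gall–Peters projection is cylindrical equal-area with φ₀ = 45°. Cylindrical equal-area (φ₀ = 45°): h = cos φ / cos 45° along meridians, k = cos 45° / cos φ along parallels; h·k = 1.
At 40.7°: h = 1.072, k = 0.9327; principal scales a = 1.072, b = 0.9327.
sin(ω/2) = (a − b)/(a + b) = 0.1395/2.005 = 0.06957, so ω = 2 arcsin(0.06957) ≈ 8.0°.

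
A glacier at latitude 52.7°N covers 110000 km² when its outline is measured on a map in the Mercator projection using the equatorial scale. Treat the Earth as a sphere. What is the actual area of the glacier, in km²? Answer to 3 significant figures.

For Mercator, h = k = sec φ (a conformal cylindrical projection has a single point scale, 1/cos φ).
Areal scale = k² = sec²φ = 1/cos²(52.7°) = 1/0.6060² = 2.723.
True area = apparent / (areal scale) = 110000 / 2.723 ≈ 40400 km².

40400 km²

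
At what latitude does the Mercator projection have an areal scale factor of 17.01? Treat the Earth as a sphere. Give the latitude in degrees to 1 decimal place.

76.0°

Mercator areal scale is sec²φ.
sec²φ = 17.01  ⇒  cos²φ = 0.05879  ⇒  cos φ = 0.2425.
φ = arccos(0.2425) ≈ 76.0°.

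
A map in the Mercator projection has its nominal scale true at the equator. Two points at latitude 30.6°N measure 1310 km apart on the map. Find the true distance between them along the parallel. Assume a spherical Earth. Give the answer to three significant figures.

1130 km

The Mercator projection is conformal; its linear scale factor is the same in every direction and equals sec φ = 1/cos φ.
Along the parallel at 30.6°, map distances are exaggerated by k = sec 30.6° = 1.162.
True distance = 1310 / 1.162 = 1310 × cos 30.6° ≈ 1130 km.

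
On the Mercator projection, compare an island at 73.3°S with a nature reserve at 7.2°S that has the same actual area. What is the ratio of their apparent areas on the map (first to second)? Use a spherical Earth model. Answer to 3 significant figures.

Mercator areal scale is sec²φ.
At 73.3°: sec²(73.3°) = 1/0.2874² = 12.11.
At 7.2°: sec²(7.2°) = 1/0.9921² = 1.016.
Ratio = 12.11/1.016 = cos²(7.2°)/cos²(73.3°) ≈ 11.9.

11.9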